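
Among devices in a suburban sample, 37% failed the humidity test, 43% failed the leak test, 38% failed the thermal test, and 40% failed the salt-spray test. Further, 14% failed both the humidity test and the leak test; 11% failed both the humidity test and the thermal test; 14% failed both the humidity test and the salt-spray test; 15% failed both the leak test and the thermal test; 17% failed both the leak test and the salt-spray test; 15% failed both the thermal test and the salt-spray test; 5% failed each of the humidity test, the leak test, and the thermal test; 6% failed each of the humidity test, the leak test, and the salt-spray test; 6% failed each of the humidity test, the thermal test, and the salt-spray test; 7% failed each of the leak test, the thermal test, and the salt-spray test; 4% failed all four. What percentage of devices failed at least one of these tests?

92%

P(at least one) = 37 + 43 + 38 + 40 − 14 − 11 − 14 − 15 − 17 − 15 + 5 + 6 + 6 + 7 − 4 = 92%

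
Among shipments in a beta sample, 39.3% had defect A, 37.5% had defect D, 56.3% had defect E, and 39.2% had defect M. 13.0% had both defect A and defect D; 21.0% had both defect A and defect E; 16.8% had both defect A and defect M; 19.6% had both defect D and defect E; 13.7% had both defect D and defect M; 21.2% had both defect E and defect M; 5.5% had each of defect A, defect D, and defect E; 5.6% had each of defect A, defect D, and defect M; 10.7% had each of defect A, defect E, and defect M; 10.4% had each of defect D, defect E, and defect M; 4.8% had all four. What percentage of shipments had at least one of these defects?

Inclusion–exclusion gives
P(union) = 39.3 + 37.5 + 56.3 + 39.2 − 13.0 − 21.0 − 16.8 − 19.6 − 13.7 − 21.2 + 5.5 + 5.6 + 10.7 + 10.4 − 4.8 = 94.4%

94.4%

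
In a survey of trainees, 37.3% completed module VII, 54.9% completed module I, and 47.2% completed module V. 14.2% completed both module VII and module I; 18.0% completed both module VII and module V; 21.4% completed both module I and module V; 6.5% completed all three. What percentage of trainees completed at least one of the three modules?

92.3%

P(at least one) = 37.3 + 54.9 + 47.2 − 14.2 − 18.0 − 21.4 + 6.5 = 92.3%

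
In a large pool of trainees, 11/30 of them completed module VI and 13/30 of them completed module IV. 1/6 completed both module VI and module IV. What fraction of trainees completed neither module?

11/30

By inclusion-exclusion,
P(at least one) = 11/30 + 13/30 − 1/6 = 19/30
P(none) = 1 − 19/30 = 11/30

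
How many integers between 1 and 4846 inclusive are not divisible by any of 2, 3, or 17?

Apply inclusion-exclusion:
2423 + 1615 + 285 − 807 − 142 − 95 + 47 = 3326
4846 − 3326 = 1520

1520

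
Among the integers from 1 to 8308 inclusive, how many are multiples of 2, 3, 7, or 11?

Using inclusion–exclusion:
floor(8308/2) + floor(8308/3) + floor(8308/7) + floor(8308/11) − floor(8308/6) − floor(8308/14) − floor(8308/22) − floor(8308/21) − floor(8308/33) − floor(8308/77) + floor(8308/42) + floor(8308/66) + floor(8308/154) + floor(8308/231) − floor(8308/462) = 4154 + 2769 + 1186 + 755 − 1384 − 593 − 377 − 395 − 251 − 107 + 197 + 125 + 53 + 35 − 17 = 6150

6150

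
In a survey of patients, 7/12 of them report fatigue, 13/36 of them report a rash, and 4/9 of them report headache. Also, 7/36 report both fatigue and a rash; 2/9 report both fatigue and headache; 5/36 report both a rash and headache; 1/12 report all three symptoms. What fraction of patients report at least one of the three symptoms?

P(≥1) = 7/12 + 13/36 + 4/9 − 7/36 − 2/9 − 5/36 + 1/12 = 11/12

11/12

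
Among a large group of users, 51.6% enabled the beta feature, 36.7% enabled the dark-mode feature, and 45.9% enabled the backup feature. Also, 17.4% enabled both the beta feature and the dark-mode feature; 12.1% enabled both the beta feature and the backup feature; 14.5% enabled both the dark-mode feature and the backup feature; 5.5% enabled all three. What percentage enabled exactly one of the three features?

Using the inclusion–exclusion count for exactly one event:
P(exactly one) = 51.6 + 36.7 + 45.9 − 2·17.4 − 2·12.1 − 2·14.5 + 3·5.5 = 62.7%

62.7%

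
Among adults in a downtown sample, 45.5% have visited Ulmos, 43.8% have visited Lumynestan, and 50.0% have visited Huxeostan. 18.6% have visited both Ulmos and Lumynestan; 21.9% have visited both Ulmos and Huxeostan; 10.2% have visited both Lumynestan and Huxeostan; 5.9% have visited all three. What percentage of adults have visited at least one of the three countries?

94.5%

By inclusion-exclusion,
P(at least one) = 45.5 + 43.8 + 50.0 − 18.6 − 21.9 − 10.2 + 5.9 = 94.5%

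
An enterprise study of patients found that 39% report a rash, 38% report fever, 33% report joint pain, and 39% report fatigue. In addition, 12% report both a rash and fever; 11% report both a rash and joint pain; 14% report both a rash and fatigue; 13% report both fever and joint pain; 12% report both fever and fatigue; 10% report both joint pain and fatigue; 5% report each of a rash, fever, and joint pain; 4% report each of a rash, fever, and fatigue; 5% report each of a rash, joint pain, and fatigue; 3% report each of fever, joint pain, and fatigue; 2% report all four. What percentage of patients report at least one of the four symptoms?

92%

P(≥1) = 39 + 38 + 33 + 39 − 12 − 11 − 14 − 13 − 12 − 10 + 5 + 4 + 5 + 3 − 2 = 92%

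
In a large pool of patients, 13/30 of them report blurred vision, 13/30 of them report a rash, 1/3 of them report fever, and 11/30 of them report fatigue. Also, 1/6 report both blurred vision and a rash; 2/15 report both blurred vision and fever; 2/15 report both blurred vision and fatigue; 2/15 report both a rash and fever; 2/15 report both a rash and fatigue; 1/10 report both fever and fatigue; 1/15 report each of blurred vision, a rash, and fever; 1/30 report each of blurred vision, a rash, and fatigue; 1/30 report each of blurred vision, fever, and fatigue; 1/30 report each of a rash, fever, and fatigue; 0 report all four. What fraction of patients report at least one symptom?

14/15

P(≥1) = 13/30 + 13/30 + 1/3 + 11/30 − 1/6 − 2/15 − 2/15 − 2/15 − 2/15 − 1/10 + 1/15 + 1/30 + 1/30 + 1/30 − 0 = 14/15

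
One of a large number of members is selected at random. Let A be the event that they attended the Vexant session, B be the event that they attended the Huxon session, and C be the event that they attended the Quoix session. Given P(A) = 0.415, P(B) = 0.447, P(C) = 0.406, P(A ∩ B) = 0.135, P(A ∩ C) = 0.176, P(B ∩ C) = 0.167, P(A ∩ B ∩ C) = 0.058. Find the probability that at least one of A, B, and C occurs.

0.848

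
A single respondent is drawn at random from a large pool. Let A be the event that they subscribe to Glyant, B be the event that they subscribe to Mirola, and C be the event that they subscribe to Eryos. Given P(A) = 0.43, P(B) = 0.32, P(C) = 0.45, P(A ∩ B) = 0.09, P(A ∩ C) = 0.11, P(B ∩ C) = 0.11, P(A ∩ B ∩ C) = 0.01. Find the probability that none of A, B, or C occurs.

Apply inclusion-exclusion:
P(A ∪ B ∪ C) = 0.43 + 0.32 + 0.45 − 0.09 − 0.11 − 0.11 + 0.01 = 0.90
P(none) = 1 − 0.90 = 0.10

0.10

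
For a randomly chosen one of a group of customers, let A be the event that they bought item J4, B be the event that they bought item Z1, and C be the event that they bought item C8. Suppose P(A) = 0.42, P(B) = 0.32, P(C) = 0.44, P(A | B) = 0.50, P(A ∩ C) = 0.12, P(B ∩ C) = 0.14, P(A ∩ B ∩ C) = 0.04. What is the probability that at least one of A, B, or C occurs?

P(A ∩ B) = P(B)·P(A|B) = 0.32 × 0.50 = 0.16
P(A ∪ B ∪ C) = 0.42 + 0.32 + 0.44 − 0.16 − 0.12 − 0.14 + 0.04 = 0.80

0.80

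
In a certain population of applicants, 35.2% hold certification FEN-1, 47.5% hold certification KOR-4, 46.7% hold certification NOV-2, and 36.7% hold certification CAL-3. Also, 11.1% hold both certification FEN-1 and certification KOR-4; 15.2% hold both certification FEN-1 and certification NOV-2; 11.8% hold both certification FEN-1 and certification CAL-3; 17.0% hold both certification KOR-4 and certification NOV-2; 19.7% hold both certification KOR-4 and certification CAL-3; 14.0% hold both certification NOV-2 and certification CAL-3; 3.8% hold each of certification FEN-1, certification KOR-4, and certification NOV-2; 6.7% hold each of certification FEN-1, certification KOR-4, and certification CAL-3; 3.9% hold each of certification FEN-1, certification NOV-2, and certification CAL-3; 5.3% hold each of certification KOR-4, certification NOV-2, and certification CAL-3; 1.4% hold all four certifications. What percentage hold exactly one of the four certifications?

Using the inclusion–exclusion count for exactly one event:
P(exactly one) = 35.2 + 47.5 + 46.7 + 36.7 − 2·11.1 − 2·15.2 − 2·11.8 − 2·17.0 − 2·19.7 − 2·14.0 + 3·3.8 + 3·6.7 + 3·3.9 + 3·5.3 − 4·1.4 = 42.0%

42.0%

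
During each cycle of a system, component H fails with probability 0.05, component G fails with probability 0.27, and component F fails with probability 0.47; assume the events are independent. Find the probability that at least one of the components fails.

0.632445

P(none) = (1 − 0.05) × (1 − 0.27) × (1 − 0.47) = 0.95 × 0.73 × 0.53 = 0.367555
P(at least one) = 1 − 0.367555 = 0.632445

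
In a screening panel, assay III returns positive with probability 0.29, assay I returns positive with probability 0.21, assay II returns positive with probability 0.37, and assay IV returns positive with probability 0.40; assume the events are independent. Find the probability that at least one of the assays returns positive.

0.7879798

Since the events are independent, P(none) is the product of the individual non-occurrence probabilities.
P(none) = (1 − 0.29) × (1 − 0.21) × (1 − 0.37) × (1 − 0.40) = 0.71 × 0.79 × 0.63 × 0.60 = 0.2120202
P(at least one) = 1 − 0.2120202 = 0.7879798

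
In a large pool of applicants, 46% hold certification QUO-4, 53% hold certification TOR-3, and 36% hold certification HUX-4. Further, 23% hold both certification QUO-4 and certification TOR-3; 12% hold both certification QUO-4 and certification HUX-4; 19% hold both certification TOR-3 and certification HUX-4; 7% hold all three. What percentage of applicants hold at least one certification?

88%

By inclusion–exclusion:
P(union) = 46 + 53 + 36 − 23 − 12 − 19 + 7 = 88%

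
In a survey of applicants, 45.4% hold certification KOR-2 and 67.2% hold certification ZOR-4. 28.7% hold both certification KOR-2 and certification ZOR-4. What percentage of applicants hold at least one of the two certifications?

P(at least one) = 45.4 + 67.2 − 28.7 = 83.9%

83.9%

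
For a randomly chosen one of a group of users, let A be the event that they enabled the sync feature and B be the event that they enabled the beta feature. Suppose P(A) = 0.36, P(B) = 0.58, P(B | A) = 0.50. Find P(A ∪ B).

0.76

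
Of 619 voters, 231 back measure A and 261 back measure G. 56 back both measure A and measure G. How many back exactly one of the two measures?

380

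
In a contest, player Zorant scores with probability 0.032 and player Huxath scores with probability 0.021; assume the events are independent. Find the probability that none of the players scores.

P(none) = (1 − 0.032) × (1 − 0.021) = 0.968 × 0.979 = 0.947672

0.947672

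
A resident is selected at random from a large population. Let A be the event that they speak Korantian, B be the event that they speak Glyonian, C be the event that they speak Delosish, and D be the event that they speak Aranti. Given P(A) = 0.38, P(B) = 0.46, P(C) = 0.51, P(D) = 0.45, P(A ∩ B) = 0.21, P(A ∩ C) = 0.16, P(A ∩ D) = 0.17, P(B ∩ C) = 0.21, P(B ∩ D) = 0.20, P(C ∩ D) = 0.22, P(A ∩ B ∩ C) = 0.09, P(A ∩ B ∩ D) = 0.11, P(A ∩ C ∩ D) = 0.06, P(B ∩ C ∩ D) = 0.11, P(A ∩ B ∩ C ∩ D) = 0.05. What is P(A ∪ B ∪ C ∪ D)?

0.95

Inclusion–exclusion gives
P(A ∪ B ∪ C ∪ D) = 0.38 + 0.46 + 0.51 + 0.45 − 0.21 − 0.16 − 0.17 − 0.21 − 0.20 − 0.22 + 0.09 + 0.11 + 0.06 + 0.11 − 0.05 = 0.95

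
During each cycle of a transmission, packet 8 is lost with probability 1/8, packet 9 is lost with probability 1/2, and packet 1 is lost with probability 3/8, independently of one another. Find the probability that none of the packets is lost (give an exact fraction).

P(none) = (1 − 1/8) × (1 − 1/2) × (1 − 3/8) = 7/8 × 1/2 × 5/8 = 35/128

35/128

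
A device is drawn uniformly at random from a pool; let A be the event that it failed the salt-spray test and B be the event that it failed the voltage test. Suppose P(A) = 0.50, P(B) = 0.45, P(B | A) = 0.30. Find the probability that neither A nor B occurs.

P(A ∩ B) = P(A)·P(B|A) = 0.50 × 0.30 = 0.15
Apply inclusion-exclusion:
P(A ∪ B) = 0.50 + 0.45 − 0.15 = 0.80
P(none) = 1 − 0.80 = 0.20

0.20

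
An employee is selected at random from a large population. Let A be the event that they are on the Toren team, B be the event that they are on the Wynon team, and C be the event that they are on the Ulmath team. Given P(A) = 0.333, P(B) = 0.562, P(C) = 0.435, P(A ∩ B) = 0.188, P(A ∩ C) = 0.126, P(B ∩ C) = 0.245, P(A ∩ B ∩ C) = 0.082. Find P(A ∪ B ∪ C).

P(A ∪ B ∪ C) = 0.333 + 0.562 + 0.435 − 0.188 − 0.126 − 0.245 + 0.082 = 0.853

0.853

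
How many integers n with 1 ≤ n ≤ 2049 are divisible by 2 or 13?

1103

By inclusion-exclusion,
⌊2049/2⌋ + ⌊2049/13⌋ − ⌊2049/26⌋ = 1024 + 157 − 78 = 1103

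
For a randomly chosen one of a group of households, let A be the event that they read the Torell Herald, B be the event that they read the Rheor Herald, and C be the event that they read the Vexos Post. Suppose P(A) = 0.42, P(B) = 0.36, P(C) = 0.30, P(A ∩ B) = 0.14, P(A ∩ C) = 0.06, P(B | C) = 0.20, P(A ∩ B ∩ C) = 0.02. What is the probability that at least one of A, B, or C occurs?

P(B ∩ C) = P(C)·P(B|C) = 0.30 × 0.20 = 0.06
Using inclusion–exclusion:
P(A ∪ B ∪ C) = 0.42 + 0.36 + 0.30 − 0.14 − 0.06 − 0.06 + 0.02 = 0.84

0.84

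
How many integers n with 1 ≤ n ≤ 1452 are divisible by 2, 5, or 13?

Using inclusion–exclusion:
726 + 290 + 111 − 145 − 55 − 22 + 11 = 916

916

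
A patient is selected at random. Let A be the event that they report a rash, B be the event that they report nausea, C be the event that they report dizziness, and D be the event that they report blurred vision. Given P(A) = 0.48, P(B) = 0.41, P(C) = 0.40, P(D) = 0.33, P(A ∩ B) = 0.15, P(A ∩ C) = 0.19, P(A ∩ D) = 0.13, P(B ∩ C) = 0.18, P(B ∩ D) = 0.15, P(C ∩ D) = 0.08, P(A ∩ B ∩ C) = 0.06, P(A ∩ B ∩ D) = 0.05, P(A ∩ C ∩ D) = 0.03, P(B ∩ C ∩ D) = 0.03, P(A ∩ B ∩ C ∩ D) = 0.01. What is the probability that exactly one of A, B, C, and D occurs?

P(exactly one) = 0.48 + 0.41 + 0.40 + 0.33 − 2·0.15 − 2·0.19 − 2·0.13 − 2·0.18 − 2·0.15 − 2·0.08 + 3·0.06 + 3·0.05 + 3·0.03 + 3·0.03 − 4·0.01 = 0.33

0.33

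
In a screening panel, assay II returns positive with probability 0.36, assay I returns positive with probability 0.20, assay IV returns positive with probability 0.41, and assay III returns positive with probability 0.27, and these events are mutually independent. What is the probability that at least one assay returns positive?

P(none) = (1 − 0.36) × (1 − 0.20) × (1 − 0.41) × (1 − 0.27) = 0.64 × 0.80 × 0.59 × 0.73 = 0.2205184
P(at least one) = 1 − 0.2205184 = 0.7794816

0.7794816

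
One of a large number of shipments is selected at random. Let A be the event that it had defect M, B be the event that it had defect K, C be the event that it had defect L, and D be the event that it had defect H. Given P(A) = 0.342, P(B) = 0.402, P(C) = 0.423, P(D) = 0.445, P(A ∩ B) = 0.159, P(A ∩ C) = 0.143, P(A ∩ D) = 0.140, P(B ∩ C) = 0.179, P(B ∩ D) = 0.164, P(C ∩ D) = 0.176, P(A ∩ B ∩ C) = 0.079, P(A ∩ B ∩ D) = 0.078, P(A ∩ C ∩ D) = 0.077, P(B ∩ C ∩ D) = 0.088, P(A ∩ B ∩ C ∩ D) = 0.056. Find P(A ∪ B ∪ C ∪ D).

0.917

By inclusion-exclusion,
P(A ∪ B ∪ C ∪ D) = 0.342 + 0.402 + 0.423 + 0.445 − 0.159 − 0.143 − 0.140 − 0.179 − 0.164 − 0.176 + 0.079 + 0.078 + 0.077 + 0.088 − 0.056 = 0.917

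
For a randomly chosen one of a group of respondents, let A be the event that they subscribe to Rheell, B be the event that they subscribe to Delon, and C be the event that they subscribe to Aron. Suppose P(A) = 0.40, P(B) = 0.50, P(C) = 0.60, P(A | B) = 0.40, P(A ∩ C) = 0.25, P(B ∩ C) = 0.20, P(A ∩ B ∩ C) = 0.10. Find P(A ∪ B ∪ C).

0.95

P(A ∩ B) = P(B)·P(A|B) = 0.50 × 0.40 = 0.20
Inclusion–exclusion gives
P(A ∪ B ∪ C) = 0.40 + 0.50 + 0.60 − 0.20 − 0.25 − 0.20 + 0.10 = 0.95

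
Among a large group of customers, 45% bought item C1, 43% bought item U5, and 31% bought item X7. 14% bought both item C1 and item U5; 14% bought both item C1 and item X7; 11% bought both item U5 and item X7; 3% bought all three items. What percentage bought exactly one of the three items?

By inclusion–exclusion (exactly-one form):
P(exactly one) = 45 + 43 + 31 − 2·14 − 2·14 − 2·11 + 3·3 = 50%

50%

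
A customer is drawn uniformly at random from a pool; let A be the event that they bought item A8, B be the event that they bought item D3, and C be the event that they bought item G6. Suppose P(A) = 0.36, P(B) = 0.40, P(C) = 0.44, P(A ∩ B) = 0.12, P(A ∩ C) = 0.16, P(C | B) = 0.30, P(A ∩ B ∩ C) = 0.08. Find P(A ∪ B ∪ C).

P(B ∩ C) = P(B)·P(C|B) = 0.40 × 0.30 = 0.12
By inclusion-exclusion,
P(A ∪ B ∪ C) = 0.36 + 0.40 + 0.44 − 0.12 − 0.16 − 0.12 + 0.08 = 0.88

0.88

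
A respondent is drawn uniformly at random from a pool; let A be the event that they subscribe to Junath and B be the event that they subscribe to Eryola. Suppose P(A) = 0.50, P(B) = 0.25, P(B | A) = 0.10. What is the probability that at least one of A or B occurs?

P(A ∩ B) = P(A)·P(B|A) = 0.50 × 0.10 = 0.05
Using inclusion–exclusion:
P(A ∪ B) = 0.50 + 0.25 − 0.05 = 0.70

0.70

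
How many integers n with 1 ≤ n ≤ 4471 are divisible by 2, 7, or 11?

2728

Using inclusion–exclusion:
⌊4471/2⌋ + ⌊4471/7⌋ + ⌊4471/11⌋ − ⌊4471/14⌋ − ⌊4471/22⌋ − ⌊4471/77⌋ + ⌊4471/154⌋ = 2235 + 638 + 406 − 319 − 203 − 58 + 29 = 2728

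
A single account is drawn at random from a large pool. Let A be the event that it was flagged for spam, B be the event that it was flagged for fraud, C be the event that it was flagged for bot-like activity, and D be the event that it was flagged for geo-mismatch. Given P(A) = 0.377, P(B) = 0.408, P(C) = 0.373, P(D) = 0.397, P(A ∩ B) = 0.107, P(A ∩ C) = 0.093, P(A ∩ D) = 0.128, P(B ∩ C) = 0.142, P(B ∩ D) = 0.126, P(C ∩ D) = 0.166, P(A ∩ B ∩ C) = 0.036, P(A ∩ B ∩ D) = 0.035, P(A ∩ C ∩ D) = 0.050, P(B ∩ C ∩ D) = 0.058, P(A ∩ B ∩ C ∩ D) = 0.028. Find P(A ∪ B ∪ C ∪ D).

Using inclusion–exclusion:
P(A ∪ B ∪ C ∪ D) = 0.377 + 0.408 + 0.373 + 0.397 − 0.107 − 0.093 − 0.128 − 0.142 − 0.126 − 0.166 + 0.036 + 0.035 + 0.050 + 0.058 − 0.028 = 0.944

0.944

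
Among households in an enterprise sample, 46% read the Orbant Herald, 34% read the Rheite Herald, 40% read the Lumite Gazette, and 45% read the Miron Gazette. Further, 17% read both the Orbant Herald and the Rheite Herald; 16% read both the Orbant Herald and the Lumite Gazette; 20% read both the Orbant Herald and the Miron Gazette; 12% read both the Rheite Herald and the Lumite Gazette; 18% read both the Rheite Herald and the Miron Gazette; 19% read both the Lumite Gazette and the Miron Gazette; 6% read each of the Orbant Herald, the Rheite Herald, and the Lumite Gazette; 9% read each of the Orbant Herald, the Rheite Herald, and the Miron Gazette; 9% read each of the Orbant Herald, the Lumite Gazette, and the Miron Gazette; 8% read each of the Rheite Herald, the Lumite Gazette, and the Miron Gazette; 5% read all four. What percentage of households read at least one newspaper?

90%

Apply inclusion-exclusion:
P(at least one) = 46 + 34 + 40 + 45 − 17 − 16 − 20 − 12 − 18 − 19 + 6 + 9 + 9 + 8 − 5 = 90%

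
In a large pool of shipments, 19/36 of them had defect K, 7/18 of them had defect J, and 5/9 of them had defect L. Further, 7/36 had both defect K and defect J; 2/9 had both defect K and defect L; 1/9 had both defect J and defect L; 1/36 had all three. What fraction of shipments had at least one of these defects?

35/36

P(≥1) = 19/36 + 7/18 + 5/9 − 7/36 − 2/9 − 1/9 + 1/36 = 35/36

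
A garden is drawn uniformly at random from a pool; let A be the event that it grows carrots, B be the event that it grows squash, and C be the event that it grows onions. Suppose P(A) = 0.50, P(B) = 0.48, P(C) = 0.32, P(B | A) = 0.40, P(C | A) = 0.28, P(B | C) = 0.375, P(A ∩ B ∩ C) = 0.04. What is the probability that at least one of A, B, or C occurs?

P(A ∩ B) = P(A)·P(B|A) = 0.50 × 0.40 = 0.20
P(A ∩ C) = P(A)·P(C|A) = 0.50 × 0.28 = 0.14
P(B ∩ C) = P(C)·P(B|C) = 0.32 × 0.375 = 0.12
P(A ∪ B ∪ C) = 0.50 + 0.48 + 0.32 − 0.20 − 0.14 − 0.12 + 0.04 = 0.88

0.88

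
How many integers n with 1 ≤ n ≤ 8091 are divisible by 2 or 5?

4854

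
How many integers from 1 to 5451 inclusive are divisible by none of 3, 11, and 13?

3050

Apply inclusion-exclusion:
⌊5451/3⌋ + ⌊5451/11⌋ + ⌊5451/13⌋ − ⌊5451/33⌋ − ⌊5451/39⌋ − ⌊5451/143⌋ + ⌊5451/429⌋ = 1817 + 495 + 419 − 165 − 139 − 38 + 12 = 2401
5451 − 2401 = 3050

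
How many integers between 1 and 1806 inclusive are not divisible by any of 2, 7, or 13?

715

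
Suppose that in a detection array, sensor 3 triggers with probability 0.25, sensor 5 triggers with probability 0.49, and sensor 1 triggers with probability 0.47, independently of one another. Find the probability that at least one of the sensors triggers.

P(none) = (1 − 0.25) × (1 − 0.49) × (1 − 0.47) = 0.75 × 0.51 × 0.53 = 0.202725
P(at least one) = 1 − 0.202725 = 0.797275

0.797275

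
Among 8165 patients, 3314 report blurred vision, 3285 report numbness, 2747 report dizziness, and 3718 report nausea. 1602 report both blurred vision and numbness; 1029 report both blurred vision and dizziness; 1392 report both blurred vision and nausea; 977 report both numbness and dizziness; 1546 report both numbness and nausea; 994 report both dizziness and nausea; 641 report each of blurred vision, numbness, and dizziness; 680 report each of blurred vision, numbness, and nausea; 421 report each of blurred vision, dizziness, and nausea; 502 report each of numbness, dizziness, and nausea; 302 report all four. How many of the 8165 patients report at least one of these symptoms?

Inclusion–exclusion gives
N(≥1) = 3314 + 3285 + 2747 + 3718 − 1602 − 1029 − 1392 − 977 − 1546 − 994 + 641 + 680 + 421 + 502 − 302 = 7466

7466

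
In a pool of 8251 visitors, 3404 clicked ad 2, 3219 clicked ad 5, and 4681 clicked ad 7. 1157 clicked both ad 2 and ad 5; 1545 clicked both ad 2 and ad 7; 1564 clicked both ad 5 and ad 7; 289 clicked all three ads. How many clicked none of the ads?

924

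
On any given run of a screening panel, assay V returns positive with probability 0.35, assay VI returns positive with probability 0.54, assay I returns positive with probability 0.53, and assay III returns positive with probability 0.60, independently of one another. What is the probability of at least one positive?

0.943788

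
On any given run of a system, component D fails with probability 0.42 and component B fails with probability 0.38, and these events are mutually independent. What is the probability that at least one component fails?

P(none) = (1 − 0.42) × (1 − 0.38) = 0.58 × 0.62 = 0.3596
P(at least one) = 1 − 0.3596 = 0.6404

0.6404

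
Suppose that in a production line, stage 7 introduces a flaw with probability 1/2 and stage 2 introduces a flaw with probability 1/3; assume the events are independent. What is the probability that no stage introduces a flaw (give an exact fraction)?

1/3

P(none) = (1 − 1/2) × (1 − 1/3) = 1/2 × 2/3 = 1/3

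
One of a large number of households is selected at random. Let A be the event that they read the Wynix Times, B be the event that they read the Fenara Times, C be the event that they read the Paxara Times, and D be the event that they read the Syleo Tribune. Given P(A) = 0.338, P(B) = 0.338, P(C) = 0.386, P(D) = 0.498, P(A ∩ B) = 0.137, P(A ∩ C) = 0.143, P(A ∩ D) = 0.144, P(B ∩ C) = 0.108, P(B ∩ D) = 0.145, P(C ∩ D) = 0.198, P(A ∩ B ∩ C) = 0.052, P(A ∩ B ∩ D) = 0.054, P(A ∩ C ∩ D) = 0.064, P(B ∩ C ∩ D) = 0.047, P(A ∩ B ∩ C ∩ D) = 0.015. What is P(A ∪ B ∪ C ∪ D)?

P(A ∪ B ∪ C ∪ D) = 0.338 + 0.338 + 0.386 + 0.498 − 0.137 − 0.143 − 0.144 − 0.108 − 0.145 − 0.198 + 0.052 + 0.054 + 0.064 + 0.047 − 0.015 = 0.887

0.887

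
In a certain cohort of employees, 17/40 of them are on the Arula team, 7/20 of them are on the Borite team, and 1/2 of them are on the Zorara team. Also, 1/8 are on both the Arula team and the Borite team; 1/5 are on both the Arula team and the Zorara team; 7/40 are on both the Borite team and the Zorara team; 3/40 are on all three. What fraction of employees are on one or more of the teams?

By inclusion–exclusion:
P(≥1) = 17/40 + 7/20 + 1/2 − 1/8 − 1/5 − 7/40 + 3/40 = 17/20

17/20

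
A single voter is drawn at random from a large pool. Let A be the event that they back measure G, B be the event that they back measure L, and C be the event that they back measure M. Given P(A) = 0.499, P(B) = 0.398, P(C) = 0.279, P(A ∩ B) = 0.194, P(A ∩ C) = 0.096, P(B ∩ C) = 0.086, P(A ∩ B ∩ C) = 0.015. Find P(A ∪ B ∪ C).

0.815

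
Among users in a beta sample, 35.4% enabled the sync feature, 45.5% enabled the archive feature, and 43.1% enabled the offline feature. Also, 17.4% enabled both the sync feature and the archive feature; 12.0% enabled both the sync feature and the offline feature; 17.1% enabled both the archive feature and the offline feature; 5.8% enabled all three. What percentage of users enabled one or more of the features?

P(at least one) = 35.4 + 45.5 + 43.1 − 17.4 − 12.0 − 17.1 + 5.8 = 83.3%

83.3%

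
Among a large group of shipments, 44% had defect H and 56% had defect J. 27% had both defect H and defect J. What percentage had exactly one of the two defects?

By inclusion–exclusion (exactly-one form):
P(exactly one) = 44 + 56 − 2·27 = 46%

46%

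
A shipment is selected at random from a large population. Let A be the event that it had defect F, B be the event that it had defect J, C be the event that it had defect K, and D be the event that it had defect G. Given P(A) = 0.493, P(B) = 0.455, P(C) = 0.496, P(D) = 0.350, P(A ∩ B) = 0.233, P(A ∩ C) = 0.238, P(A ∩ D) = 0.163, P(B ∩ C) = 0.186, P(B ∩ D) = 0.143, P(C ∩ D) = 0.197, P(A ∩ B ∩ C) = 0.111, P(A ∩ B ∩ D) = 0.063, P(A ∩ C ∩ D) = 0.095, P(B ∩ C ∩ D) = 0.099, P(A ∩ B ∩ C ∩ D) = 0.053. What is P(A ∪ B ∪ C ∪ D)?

Apply inclusion-exclusion:
P(A ∪ B ∪ C ∪ D) = 0.493 + 0.455 + 0.496 + 0.350 − 0.233 − 0.238 − 0.163 − 0.186 − 0.143 − 0.197 + 0.111 + 0.063 + 0.095 + 0.099 − 0.053 = 0.949

0.949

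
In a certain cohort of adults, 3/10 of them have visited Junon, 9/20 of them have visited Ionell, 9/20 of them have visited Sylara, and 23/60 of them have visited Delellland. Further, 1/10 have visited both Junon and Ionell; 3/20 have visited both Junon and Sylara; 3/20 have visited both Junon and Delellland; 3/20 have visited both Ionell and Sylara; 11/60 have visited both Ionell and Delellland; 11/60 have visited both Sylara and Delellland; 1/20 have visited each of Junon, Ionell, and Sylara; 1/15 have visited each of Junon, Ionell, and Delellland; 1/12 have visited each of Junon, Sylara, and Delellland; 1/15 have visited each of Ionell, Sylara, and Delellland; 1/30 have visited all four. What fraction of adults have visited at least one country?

9/10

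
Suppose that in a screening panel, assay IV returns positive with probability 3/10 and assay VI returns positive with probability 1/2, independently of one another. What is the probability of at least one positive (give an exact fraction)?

13/20

P(none) = (1 − 3/10) × (1 − 1/2) = 7/10 × 1/2 = 7/20
P(at least one) = 1 − 7/20 = 13/20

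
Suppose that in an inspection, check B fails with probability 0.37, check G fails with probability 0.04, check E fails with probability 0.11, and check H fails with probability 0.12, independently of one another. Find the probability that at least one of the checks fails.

0.52632064

P(none) = (1 − 0.37) × (1 − 0.04) × (1 − 0.11) × (1 − 0.12) = 0.63 × 0.96 × 0.89 × 0.88 = 0.47367936
P(at least one) = 1 − 0.47367936 = 0.52632064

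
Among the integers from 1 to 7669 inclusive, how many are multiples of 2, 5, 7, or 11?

Inclusion–exclusion gives
⌊7669/2⌋ + ⌊7669/5⌋ + ⌊7669/7⌋ + ⌊7669/11⌋ − ⌊7669/10⌋ − ⌊7669/14⌋ − ⌊7669/22⌋ − ⌊7669/35⌋ − ⌊7669/55⌋ − ⌊7669/77⌋ + ⌊7669/70⌋ + ⌊7669/110⌋ + ⌊7669/154⌋ + ⌊7669/385⌋ − ⌊7669/770⌋ = 3834 + 1533 + 1095 + 697 − 766 − 547 − 348 − 219 − 139 − 99 + 109 + 69 + 49 + 19 − 9 = 5278

5278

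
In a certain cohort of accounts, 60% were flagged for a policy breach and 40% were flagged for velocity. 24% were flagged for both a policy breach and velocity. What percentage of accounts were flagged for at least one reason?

76%

P(≥1) = 60 + 40 − 24 = 76%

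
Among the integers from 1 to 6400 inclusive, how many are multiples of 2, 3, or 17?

By inclusion-exclusion,
3200 + 2133 + 376 − 1066 − 188 − 125 + 62 = 4392

4392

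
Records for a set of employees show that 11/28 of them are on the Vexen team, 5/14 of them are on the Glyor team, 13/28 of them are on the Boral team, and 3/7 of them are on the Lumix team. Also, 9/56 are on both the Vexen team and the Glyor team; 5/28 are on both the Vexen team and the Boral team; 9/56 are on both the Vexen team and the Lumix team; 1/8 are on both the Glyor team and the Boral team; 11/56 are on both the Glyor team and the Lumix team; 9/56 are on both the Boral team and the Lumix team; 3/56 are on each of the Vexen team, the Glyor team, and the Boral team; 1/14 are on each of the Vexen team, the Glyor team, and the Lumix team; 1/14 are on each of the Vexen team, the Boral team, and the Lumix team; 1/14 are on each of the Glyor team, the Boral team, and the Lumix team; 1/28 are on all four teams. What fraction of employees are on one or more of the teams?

By inclusion-exclusion,
P(at least one) = 11/28 + 5/14 + 13/28 + 3/7 − 9/56 − 5/28 − 9/56 − 1/8 − 11/56 − 9/56 + 3/56 + 1/14 + 1/14 + 1/14 − 1/28 = 25/28

25/28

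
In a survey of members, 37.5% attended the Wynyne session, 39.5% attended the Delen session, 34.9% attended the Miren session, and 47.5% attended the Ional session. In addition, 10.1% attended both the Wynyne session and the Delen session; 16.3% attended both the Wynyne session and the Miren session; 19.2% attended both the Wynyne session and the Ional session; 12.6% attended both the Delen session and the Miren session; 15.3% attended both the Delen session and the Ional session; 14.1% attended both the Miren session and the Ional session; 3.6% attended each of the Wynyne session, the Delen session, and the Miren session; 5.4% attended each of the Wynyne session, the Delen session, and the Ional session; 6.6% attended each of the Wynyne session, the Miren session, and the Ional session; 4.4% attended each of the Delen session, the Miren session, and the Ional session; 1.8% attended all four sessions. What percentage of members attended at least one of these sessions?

Apply inclusion-exclusion:
P(at least one) = 37.5 + 39.5 + 34.9 + 47.5 − 10.1 − 16.3 − 19.2 − 12.6 − 15.3 − 14.1 + 3.6 + 5.4 + 6.6 + 4.4 − 1.8 = 90.0%

90.0%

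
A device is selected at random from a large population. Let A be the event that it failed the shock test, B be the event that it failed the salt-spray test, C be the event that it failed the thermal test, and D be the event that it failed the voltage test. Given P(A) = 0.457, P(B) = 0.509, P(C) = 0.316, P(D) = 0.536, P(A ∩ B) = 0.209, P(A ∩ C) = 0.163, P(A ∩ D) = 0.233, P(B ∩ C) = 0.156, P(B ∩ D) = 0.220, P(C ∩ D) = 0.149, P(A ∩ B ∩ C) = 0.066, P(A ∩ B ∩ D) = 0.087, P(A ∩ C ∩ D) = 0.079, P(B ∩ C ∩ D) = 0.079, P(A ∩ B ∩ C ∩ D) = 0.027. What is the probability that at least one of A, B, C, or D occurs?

0.972

Inclusion–exclusion gives
P(A ∪ B ∪ C ∪ D) = 0.457 + 0.509 + 0.316 + 0.536 − 0.209 − 0.163 − 0.233 − 0.156 − 0.220 − 0.149 + 0.066 + 0.087 + 0.079 + 0.079 − 0.027 = 0.972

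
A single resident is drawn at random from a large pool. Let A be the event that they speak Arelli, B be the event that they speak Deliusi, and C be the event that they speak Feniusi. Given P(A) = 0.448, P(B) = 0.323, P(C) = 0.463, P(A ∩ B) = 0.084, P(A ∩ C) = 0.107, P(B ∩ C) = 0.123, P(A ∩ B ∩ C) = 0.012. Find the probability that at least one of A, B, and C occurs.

0.932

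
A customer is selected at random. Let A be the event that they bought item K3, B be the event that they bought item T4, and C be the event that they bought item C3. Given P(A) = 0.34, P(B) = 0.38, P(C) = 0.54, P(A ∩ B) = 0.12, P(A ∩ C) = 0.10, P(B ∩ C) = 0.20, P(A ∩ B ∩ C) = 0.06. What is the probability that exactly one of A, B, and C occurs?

P(exactly one) = 0.34 + 0.38 + 0.54 − 2·0.12 − 2·0.10 − 2·0.20 + 3·0.06 = 0.60

0.60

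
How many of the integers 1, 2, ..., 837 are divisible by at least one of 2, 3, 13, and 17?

595

Using inclusion–exclusion:
418 + 279 + 64 + 49 − 139 − 32 − 24 − 21 − 16 − 3 + 10 + 8 + 1 + 1 − 0 = 595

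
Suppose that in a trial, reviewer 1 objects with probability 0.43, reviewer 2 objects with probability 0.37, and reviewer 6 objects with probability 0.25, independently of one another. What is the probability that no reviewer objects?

0.269325

P(none) = (1 − 0.43) × (1 − 0.37) × (1 − 0.25) = 0.57 × 0.63 × 0.75 = 0.269325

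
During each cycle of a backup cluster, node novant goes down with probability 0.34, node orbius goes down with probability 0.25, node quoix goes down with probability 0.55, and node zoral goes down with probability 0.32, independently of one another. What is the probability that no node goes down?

0.15147

P(none) = (1 − 0.34) × (1 − 0.25) × (1 − 0.55) × (1 − 0.32) = 0.66 × 0.75 × 0.45 × 0.68 = 0.15147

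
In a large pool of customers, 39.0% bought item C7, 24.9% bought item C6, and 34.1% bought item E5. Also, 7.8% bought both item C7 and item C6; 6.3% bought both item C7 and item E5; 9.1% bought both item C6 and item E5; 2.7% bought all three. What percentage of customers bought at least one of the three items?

77.5%

P(≥1) = 39.0 + 24.9 + 34.1 − 7.8 − 6.3 − 9.1 + 2.7 = 77.5%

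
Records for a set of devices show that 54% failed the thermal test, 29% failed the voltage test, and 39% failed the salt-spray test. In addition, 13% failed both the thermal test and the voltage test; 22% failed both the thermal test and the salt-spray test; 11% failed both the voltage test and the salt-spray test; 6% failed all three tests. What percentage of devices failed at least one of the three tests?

Inclusion–exclusion gives
P(at least one) = 54 + 29 + 39 − 13 − 22 − 11 + 6 = 82%

82%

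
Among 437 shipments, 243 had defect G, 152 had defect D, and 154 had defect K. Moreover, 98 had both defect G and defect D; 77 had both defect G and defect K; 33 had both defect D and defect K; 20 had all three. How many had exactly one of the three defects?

193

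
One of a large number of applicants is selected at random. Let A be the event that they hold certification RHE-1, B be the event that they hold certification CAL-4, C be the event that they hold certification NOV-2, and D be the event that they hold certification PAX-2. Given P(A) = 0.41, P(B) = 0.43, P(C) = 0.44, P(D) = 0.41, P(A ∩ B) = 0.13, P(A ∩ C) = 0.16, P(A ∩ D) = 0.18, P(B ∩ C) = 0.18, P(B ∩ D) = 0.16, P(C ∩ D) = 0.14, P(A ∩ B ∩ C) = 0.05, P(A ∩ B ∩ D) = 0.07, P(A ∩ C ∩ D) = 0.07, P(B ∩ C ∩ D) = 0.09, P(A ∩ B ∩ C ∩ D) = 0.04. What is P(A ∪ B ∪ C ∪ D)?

By inclusion-exclusion,
P(A ∪ B ∪ C ∪ D) = 0.41 + 0.43 + 0.44 + 0.41 − 0.13 − 0.16 − 0.18 − 0.18 − 0.16 − 0.14 + 0.05 + 0.07 + 0.07 + 0.09 − 0.04 = 0.98

0.98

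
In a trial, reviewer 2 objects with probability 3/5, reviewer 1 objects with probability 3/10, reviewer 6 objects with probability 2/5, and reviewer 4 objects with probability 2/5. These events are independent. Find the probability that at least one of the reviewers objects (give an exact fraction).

Since the events are independent, P(none) is the product of the individual non-occurrence probabilities.
P(none) = (1 − 3/5) × (1 − 3/10) × (1 − 2/5) × (1 − 2/5) = 2/5 × 7/10 × 3/5 × 3/5 = 63/625
P(at least one) = 1 − 63/625 = 562/625

562/625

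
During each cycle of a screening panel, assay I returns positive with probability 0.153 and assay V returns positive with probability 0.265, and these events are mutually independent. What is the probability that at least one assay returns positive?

P(none) = (1 − 0.153) × (1 − 0.265) = 0.847 × 0.735 = 0.622545
P(at least one) = 1 − 0.622545 = 0.377455

0.377455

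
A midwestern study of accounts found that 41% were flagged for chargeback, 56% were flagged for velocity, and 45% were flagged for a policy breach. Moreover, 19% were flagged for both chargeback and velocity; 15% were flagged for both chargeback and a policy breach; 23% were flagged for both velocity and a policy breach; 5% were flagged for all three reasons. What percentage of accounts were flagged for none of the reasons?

10%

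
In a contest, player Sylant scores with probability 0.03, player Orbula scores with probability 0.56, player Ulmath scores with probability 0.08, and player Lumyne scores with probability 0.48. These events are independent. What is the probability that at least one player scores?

P(none) = (1 − 0.03) × (1 − 0.56) × (1 − 0.08) × (1 − 0.48) = 0.97 × 0.44 × 0.92 × 0.52 = 0.20418112
P(at least one) = 1 − 0.20418112 = 0.79581888

0.79581888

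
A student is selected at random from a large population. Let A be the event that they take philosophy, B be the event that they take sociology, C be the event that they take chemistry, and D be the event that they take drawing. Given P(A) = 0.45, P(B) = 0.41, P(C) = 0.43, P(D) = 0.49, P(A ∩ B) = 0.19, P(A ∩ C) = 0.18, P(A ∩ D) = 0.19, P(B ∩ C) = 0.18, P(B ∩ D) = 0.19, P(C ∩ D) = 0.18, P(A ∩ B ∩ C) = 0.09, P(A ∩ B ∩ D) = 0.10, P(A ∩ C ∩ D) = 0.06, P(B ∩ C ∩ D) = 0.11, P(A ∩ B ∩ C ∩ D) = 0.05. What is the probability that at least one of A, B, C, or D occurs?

0.98

Using inclusion–exclusion:
P(A ∪ B ∪ C ∪ D) = 0.45 + 0.41 + 0.43 + 0.49 − 0.19 − 0.18 − 0.19 − 0.18 − 0.19 − 0.18 + 0.09 + 0.10 + 0.06 + 0.11 − 0.05 = 0.98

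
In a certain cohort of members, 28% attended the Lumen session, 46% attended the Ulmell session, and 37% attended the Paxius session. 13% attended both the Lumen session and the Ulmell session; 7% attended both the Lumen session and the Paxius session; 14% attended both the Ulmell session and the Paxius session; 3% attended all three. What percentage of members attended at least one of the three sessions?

Using inclusion–exclusion:
P(union) = 28 + 46 + 37 − 13 − 7 − 14 + 3 = 80%

80%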